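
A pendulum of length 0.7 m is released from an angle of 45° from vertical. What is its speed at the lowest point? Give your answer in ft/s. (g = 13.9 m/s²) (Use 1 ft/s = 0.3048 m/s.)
h = L(1 − cosθ) = 0.7(1 − cos45°) = 0.205025 m
v = √(2gh) = √(2·13.9·0.205025) = 2.3874 m/s = 7.833 ft/s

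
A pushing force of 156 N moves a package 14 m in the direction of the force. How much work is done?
W = F·d = (156)(14) = 2184 J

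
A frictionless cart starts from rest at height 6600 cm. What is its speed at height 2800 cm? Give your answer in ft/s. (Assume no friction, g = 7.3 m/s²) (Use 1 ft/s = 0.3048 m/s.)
Convert to SI: h₁−h₂ = 38.0 m
mgh₁ = mgh₂ + ½mv² ⇒ v = √(2g(h₁−h₂)) = √(2·7.3·38.0) = 23.5542 m/s = 77.28 ft/s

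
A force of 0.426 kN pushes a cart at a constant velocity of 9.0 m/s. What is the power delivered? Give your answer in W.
Convert to SI: F = 426.0 N, v = 9.0 m/s
P = Fv = (426.0)(9.0) = 3834 W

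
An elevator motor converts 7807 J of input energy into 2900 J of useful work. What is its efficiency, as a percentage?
η = W_out/W_in = 2900/7807 = 37.15%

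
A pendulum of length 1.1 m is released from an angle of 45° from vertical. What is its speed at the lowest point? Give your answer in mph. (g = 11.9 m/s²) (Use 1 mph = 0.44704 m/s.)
h = L(1 − cosθ) = 1.1(1 − cos45°) = 0.322183 m
v = √(2gh) = √(2·11.9·0.322183) = 2.76911 m/s = 6.194 mph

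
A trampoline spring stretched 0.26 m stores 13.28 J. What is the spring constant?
k = 2·PE/x² = 2·13.28/(0.26)² = 392.9 N/m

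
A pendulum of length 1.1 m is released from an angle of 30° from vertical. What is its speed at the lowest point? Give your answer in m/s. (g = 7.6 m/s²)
h = L(1 − cosθ) = 1.1(1 − cos30°) = 0.147372 m
v = √(2gh) = √(2·7.6·0.147372) = 1.497 m/s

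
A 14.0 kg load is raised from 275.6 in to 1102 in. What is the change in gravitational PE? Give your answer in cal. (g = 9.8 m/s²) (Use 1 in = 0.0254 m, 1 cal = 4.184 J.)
Convert to SI: m = 14.0 kg, Δh = 20.9906 m
ΔPE = mgΔh = (14.0)(9.8)(20.9906) = 2879.9 J = 688.3 cal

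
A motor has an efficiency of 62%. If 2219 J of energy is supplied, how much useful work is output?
W_out = η·W_in = 0.62·2219 = 1375.78 J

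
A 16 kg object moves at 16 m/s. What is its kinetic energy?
KE = ½mv² = ½(16)(16)² = 2048.0 J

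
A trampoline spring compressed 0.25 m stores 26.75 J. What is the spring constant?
k = 2·PE/x² = 2·26.75/(0.25)² = 856.0 N/m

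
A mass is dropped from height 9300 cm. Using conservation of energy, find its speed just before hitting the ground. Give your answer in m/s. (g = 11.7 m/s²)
Convert to SI: h = 93.0 m
mgh = ½mv² ⇒ v = √(2gh) = √(2·11.7·93.0) = 46.65 m/s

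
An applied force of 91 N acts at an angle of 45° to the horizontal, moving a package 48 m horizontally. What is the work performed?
W = F·d·cosθ = (91)(48)cos(45°) = 3089 J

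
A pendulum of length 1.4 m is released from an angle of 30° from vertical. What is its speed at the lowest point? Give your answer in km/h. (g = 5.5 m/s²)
h = L(1 − cosθ) = 1.4(1 − cos30°) = 0.187564 m
v = √(2gh) = √(2·5.5·0.187564) = 1.43639 m/s = 5.171 km/h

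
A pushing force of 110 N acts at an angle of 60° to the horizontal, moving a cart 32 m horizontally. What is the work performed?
W = F·d·cosθ = (110)(32)cos(60°) = 1760 J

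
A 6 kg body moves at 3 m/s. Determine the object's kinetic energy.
KE = ½mv² = ½(6)(3)² = 27.0 J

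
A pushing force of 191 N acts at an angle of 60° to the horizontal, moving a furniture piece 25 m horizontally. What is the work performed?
W = F·d·cosθ = (191)(25)cos(60°) = 2388 J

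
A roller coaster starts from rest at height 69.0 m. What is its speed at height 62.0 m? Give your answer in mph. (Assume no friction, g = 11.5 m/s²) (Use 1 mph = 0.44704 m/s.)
mgh₁ = mgh₂ + ½mv² ⇒ v = √(2g(h₁−h₂)) = √(2·11.5·7.0) = 12.6886 m/s = 28.38 mph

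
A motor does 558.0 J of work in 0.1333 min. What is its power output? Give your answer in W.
Convert to SI: W = 558.0 J, t = 7.998 s
P = W/t = 558.0/7.998 = 69.77 W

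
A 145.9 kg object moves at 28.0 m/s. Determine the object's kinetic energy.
KE = ½mv² = ½(145.9)(28.0)² = 57190 J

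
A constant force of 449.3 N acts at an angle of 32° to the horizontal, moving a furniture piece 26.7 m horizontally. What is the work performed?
W = F·d·cosθ = (449.3)(26.7)cos(32°) = 10170 J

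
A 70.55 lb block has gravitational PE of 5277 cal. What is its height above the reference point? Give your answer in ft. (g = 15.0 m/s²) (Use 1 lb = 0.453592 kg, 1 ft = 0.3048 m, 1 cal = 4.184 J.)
Convert to SI: m = 32.0009 kg, PE = 22079.0 J
h = PE/(mg) = 22079.0/(32.0009·15.0) = 45.9965 m = 150.9 ft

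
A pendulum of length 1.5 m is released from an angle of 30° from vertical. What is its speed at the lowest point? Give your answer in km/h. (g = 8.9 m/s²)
h = L(1 − cosθ) = 1.5(1 − cos30°) = 0.200962 m
v = √(2gh) = √(2·8.9·0.200962) = 1.89133 m/s = 6.809 km/h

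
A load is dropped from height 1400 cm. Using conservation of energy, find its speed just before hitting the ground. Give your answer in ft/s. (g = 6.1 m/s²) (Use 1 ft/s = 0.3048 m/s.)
Convert to SI: h = 14.0 m
mgh = ½mv² ⇒ v = √(2gh) = √(2·6.1·14.0) = 13.069 m/s = 42.88 ft/s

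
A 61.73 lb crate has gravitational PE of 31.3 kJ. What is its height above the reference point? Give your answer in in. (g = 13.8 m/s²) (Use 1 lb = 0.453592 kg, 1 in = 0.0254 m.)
Convert to SI: m = 28.0002 kg, PE = 31300.0 J
h = PE/(mg) = 31300.0/(28.0002·13.8) = 81.0035 m = 3189 in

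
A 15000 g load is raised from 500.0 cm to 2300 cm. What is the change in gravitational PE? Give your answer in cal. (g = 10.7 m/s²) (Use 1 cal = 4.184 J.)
Convert to SI: m = 15.0 kg, Δh = 18.0 m
ΔPE = mgΔh = (15.0)(10.7)(18.0) = 2889.0 J = 690.5 cal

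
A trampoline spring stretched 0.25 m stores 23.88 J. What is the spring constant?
k = 2·PE/x² = 2·23.88/(0.25)² = 764.2 N/m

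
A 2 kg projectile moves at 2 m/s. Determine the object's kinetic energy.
KE = ½mv² = ½(2)(2)² = 4.0 J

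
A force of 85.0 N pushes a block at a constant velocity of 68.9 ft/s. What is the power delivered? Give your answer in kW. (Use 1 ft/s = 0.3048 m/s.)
Convert to SI: F = 85.0 N, v = 21.0007 m/s
P = Fv = (85.0)(21.0007) = 1785.06 W = 1.785 kW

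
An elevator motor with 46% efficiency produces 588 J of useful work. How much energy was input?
W_in = W_out/η = 588/0.46 = 1278 J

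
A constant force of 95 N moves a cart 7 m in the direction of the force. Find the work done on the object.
W = F·d = (95)(7) = 665.0 J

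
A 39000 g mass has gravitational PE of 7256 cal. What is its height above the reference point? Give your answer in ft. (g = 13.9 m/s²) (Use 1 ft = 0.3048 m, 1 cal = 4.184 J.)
Convert to SI: m = 39.0 kg, PE = 30359.1 J
h = PE/(mg) = 30359.1/(39.0·13.9) = 56.0028 m = 183.7 ft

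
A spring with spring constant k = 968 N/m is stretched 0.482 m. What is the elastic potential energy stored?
PE = ½kx² = ½(968)(0.482)² = 112.4 J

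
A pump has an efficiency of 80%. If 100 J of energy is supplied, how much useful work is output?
W_out = η·W_in = 0.8·100 = 80.0 J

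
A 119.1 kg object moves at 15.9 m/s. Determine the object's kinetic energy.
KE = ½mv² = ½(119.1)(15.9)² = 15050 J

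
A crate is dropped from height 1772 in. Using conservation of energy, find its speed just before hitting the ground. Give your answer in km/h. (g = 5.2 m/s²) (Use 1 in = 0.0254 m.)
Convert to SI: h = 45.0088 m
mgh = ½mv² ⇒ v = √(2gh) = √(2·5.2·45.0088) = 21.6354 m/s = 77.89 km/h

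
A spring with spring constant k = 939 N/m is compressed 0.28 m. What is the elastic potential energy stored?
PE = ½kx² = ½(939)(0.28)² = 36.81 J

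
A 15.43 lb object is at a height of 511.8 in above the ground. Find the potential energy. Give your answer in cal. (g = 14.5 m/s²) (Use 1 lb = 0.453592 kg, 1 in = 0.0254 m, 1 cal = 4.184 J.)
Convert to SI: m = 6.99892 kg, h = 12.9997 m
PE = mgh = (6.99892)(14.5)(12.9997) = 1319.27 J = 315.3 cal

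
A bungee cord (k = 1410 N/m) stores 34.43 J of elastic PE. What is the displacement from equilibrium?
x = √(2·PE/k) = √(2·34.43/1410) = 0.221 m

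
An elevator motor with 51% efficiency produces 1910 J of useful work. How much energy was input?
W_in = W_out/η = 1910/0.51 = 3745 J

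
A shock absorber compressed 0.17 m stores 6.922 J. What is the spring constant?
k = 2·PE/x² = 2·6.922/(0.17)² = 479.0 N/m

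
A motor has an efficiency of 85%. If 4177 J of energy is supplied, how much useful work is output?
W_out = η·W_in = 0.85·4177 = 3550.45 J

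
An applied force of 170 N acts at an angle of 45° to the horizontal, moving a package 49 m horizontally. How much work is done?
W = F·d·cosθ = (170)(49)cos(45°) = 5890 J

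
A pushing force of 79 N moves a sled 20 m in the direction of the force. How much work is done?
W = F·d = (79)(20) = 1580 J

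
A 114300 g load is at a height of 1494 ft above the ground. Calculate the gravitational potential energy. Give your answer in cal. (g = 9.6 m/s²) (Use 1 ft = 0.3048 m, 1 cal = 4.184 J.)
Convert to SI: m = 114.3 kg, h = 455.371 m
PE = mgh = (114.3)(9.6)(455.371) = 499670 J = 119400 cal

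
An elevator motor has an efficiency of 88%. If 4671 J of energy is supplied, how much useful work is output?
W_out = η·W_in = 0.88·4671 = 4110.48 J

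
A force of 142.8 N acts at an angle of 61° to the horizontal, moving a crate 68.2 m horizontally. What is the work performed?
W = F·d·cosθ = (142.8)(68.2)cos(61°) = 4722 J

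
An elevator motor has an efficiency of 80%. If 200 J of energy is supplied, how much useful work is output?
W_out = η·W_in = 0.8·200 = 160.0 J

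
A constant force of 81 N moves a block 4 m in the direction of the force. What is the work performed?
W = F·d = (81)(4) = 324.0 J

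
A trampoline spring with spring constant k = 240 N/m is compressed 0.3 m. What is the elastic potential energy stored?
PE = ½kx² = ½(240)(0.3)² = 10.8 J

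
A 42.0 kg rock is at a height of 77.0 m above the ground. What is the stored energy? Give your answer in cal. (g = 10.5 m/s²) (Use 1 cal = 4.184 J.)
PE = mgh = (42.0)(10.5)(77.0) = 33957.0 J = 8116 cal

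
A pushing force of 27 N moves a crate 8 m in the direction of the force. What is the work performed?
W = F·d = (27)(8) = 216.0 J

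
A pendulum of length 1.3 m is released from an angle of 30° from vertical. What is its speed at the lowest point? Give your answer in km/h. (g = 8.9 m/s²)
h = L(1 − cosθ) = 1.3(1 − cos30°) = 0.174167 m
v = √(2gh) = √(2·8.9·0.174167) = 1.76073 m/s = 6.339 km/h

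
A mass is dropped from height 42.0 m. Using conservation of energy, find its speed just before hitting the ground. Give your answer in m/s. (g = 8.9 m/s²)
mgh = ½mv² ⇒ v = √(2gh) = √(2·8.9·42.0) = 27.34 m/s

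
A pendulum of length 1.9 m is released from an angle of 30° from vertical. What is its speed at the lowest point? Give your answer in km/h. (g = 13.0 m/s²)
h = L(1 − cosθ) = 1.9(1 − cos30°) = 0.254552 m
v = √(2gh) = √(2·13.0·0.254552) = 2.57261 m/s = 9.261 km/h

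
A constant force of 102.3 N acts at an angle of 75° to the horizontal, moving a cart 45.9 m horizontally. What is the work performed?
W = F·d·cosθ = (102.3)(45.9)cos(75°) = 1215 J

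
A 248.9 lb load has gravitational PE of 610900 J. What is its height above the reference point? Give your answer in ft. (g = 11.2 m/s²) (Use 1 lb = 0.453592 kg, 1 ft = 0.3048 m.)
Convert to SI: m = 112.899 kg, PE = 610900 J
h = PE/(mg) = 610900/(112.899·11.2) = 483.128 m = 1585 ft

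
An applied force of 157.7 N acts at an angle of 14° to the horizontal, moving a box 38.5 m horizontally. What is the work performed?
W = F·d·cosθ = (157.7)(38.5)cos(14°) = 5891 J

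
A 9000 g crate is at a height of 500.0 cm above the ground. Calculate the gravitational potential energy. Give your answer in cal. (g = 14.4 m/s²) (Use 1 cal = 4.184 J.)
Convert to SI: m = 9.0 kg, h = 5.0 m
PE = mgh = (9.0)(14.4)(5.0) = 648.0 J = 154.9 cal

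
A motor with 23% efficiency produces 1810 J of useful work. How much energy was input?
W_in = W_out/η = 1810/0.23 = 7870 J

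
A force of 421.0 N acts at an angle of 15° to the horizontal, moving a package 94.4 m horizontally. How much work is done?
W = F·d·cosθ = (421.0)(94.4)cos(15°) = 38390 J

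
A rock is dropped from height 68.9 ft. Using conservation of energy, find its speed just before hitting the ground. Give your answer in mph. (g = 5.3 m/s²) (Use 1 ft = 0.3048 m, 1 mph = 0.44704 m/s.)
Convert to SI: h = 21.0007 m
mgh = ½mv² ⇒ v = √(2gh) = √(2·5.3·21.0007) = 14.92 m/s = 33.38 mph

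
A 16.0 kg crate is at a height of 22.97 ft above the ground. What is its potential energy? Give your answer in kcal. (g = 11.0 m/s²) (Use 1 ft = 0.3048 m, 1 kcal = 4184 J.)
Convert to SI: m = 16.0 kg, h = 7.00126 m
PE = mgh = (16.0)(11.0)(7.00126) = 1232.22 J = 0.2945 kcal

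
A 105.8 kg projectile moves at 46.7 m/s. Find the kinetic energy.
KE = ½mv² = ½(105.8)(46.7)² = 115400 J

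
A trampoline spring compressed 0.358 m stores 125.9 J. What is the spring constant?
k = 2·PE/x² = 2·125.9/(0.358)² = 1965 N/m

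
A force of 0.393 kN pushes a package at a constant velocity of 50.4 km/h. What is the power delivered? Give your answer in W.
Convert to SI: F = 393.0 N, v = 14.0 m/s
P = Fv = (393.0)(14.0) = 5502 W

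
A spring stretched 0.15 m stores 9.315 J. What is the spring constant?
k = 2·PE/x² = 2·9.315/(0.15)² = 828.0 N/m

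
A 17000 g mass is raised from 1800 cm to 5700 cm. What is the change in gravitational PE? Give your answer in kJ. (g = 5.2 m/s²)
Convert to SI: m = 17.0 kg, Δh = 39.0 m
ΔPE = mgΔh = (17.0)(5.2)(39.0) = 3447.6 J = 3.448 kJ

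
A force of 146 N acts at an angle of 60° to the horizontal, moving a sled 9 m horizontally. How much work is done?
W = F·d·cosθ = (146)(9)cos(60°) = 657.0 J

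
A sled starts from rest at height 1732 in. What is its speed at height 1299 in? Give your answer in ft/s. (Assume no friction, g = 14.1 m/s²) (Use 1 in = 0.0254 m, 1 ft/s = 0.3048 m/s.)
Convert to SI: h₁−h₂ = 10.9982 m
mgh₁ = mgh₂ + ½mv² ⇒ v = √(2g(h₁−h₂)) = √(2·14.1·10.9982) = 17.6111 m/s = 57.78 ft/s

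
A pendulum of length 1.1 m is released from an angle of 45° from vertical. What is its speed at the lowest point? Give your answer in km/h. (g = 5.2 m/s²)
h = L(1 − cosθ) = 1.1(1 − cos45°) = 0.322183 m
v = √(2gh) = √(2·5.2·0.322183) = 1.83049 m/s = 6.59 km/h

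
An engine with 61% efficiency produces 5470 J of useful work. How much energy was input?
W_in = W_out/η = 5470/0.61 = 8967 J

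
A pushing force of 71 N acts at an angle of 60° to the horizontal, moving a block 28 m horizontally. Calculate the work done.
W = F·d·cosθ = (71)(28)cos(60°) = 994.0 J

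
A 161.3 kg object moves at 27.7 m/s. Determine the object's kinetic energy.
KE = ½mv² = ½(161.3)(27.7)² = 61880 J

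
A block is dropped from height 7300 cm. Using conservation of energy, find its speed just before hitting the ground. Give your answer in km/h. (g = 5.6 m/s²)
Convert to SI: h = 73.0 m
mgh = ½mv² ⇒ v = √(2gh) = √(2·5.6·73.0) = 28.5937 m/s = 102.9 km/h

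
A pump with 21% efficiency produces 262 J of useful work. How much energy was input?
W_in = W_out/η = 262/0.21 = 1248 J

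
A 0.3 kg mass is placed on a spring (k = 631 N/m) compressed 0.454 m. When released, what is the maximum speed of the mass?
½kx² = ½mv² ⇒ v = x√(k/m) = (0.454)√(631/0.3) = 20.82 m/s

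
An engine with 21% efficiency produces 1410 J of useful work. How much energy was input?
W_in = W_out/η = 1410/0.21 = 6714 J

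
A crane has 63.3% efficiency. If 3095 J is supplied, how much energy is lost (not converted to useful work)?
W_lost = W_in(1 − η) = 3095·(1 − 0.633) = 1136 J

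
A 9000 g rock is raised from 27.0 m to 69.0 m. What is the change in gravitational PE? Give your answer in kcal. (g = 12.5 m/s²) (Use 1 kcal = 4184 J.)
Convert to SI: m = 9.0 kg, Δh = 42.0 m
ΔPE = mgΔh = (9.0)(12.5)(42.0) = 4725.0 J = 1.129 kcal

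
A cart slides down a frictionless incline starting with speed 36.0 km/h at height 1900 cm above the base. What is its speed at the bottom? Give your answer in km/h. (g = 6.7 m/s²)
Convert to SI: v₀ = 10.0 m/s, h = 19.0 m
½mv₀² + mgh = ½mv² ⇒ v = √(v₀² + 2gh) = √(10.0² + 2·6.7·19.0) = 18.8308 m/s = 67.79 km/h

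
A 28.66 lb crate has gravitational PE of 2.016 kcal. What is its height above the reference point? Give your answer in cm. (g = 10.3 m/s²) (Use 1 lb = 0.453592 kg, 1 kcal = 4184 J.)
Convert to SI: m = 12.9999 kg, PE = 8434.94 J
h = PE/(mg) = 8434.94/(12.9999·10.3) = 62.9946 m = 6299 cm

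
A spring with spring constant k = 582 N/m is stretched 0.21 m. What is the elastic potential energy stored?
PE = ½kx² = ½(582)(0.21)² = 12.83 J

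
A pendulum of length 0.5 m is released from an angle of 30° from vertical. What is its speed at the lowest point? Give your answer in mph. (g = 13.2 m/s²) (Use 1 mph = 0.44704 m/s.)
h = L(1 − cosθ) = 0.5(1 − cos30°) = 0.0669873 m
v = √(2gh) = √(2·13.2·0.0669873) = 1.32984 m/s = 2.975 mph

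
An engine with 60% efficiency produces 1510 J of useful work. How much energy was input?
W_in = W_out/η = 1510/0.6 = 2517 J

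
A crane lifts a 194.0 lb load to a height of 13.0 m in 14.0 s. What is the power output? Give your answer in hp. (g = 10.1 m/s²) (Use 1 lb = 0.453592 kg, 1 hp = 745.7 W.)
Convert to SI: m = 87.9968 kg, h = 13.0 m, t = 14.0 s
P = mgh/t = (87.9968)(10.1)(13.0)/14.0 = 825.285 W = 1.107 hp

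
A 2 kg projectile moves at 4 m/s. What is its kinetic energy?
KE = ½mv² = ½(2)(4)² = 16.0 J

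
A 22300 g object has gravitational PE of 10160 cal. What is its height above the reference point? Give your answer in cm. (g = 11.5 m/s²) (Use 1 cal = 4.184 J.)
Convert to SI: m = 22.3 kg, PE = 42509.4 J
h = PE/(mg) = 42509.4/(22.3·11.5) = 165.761 m = 16580 cm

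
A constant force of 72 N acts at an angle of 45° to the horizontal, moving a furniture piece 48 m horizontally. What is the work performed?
W = F·d·cosθ = (72)(48)cos(45°) = 2444 J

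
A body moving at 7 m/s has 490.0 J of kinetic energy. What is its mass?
m = 2·KE/v² = 2·490.0/(7)² = 20.0 kg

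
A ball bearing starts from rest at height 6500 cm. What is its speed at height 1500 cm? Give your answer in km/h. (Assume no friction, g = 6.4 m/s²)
Convert to SI: h₁−h₂ = 50.0 m
mgh₁ = mgh₂ + ½mv² ⇒ v = √(2g(h₁−h₂)) = √(2·6.4·50.0) = 25.2982 m/s = 91.07 km/h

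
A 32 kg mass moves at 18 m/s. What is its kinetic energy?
KE = ½mv² = ½(32)(18)² = 5184.0 J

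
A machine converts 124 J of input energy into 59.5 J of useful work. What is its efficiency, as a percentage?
η = W_out/W_in = 59.5/124 = 47.98%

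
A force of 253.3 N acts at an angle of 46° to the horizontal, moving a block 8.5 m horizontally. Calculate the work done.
W = F·d·cosθ = (253.3)(8.5)cos(46°) = 1496 J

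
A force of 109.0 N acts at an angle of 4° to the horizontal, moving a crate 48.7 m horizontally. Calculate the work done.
W = F·d·cosθ = (109.0)(48.7)cos(4°) = 5295 J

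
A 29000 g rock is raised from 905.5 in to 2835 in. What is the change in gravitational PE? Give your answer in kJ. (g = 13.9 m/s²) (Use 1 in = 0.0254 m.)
Convert to SI: m = 29.0 kg, Δh = 49.0093 m
ΔPE = mgΔh = (29.0)(13.9)(49.0093) = 19755.6 J = 19.76 kJ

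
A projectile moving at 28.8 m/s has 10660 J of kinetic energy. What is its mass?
m = 2·KE/v² = 2·10660/(28.8)² = 25.7 kg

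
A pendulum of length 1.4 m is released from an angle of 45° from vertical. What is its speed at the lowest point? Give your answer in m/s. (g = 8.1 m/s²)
h = L(1 − cosθ) = 1.4(1 − cos45°) = 0.410051 m
v = √(2gh) = √(2·8.1·0.410051) = 2.577 m/s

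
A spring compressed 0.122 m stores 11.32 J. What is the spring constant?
k = 2·PE/x² = 2·11.32/(0.122)² = 1521 N/m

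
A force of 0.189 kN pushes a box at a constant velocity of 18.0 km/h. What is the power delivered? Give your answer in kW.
Convert to SI: F = 189.0 N, v = 5.0 m/s
P = Fv = (189.0)(5.0) = 945.0 W = 0.945 kW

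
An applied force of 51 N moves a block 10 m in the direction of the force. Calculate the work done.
W = F·d = (51)(10) = 510.0 J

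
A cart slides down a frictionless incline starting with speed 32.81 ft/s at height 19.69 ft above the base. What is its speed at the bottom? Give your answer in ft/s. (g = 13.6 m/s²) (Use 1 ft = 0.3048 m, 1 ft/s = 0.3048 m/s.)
Convert to SI: v₀ = 10.0005 m/s, h = 6.00151 m
½mv₀² + mgh = ½mv² ⇒ v = √(v₀² + 2gh) = √(10.0005² + 2·13.6·6.00151) = 16.225 m/s = 53.23 ft/s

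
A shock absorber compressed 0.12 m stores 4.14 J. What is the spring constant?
k = 2·PE/x² = 2·4.14/(0.12)² = 575.0 N/m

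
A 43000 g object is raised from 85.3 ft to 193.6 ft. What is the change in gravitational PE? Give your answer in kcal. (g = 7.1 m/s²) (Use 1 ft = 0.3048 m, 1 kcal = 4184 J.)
Convert to SI: m = 43.0 kg, Δh = 33.0098 m
ΔPE = mgΔh = (43.0)(7.1)(33.0098) = 10077.9 J = 2.409 kcal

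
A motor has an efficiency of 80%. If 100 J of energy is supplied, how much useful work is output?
W_out = η·W_in = 0.8·100 = 80.0 J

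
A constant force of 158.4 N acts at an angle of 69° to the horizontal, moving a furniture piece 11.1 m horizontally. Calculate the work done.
W = F·d·cosθ = (158.4)(11.1)cos(69°) = 630.1 J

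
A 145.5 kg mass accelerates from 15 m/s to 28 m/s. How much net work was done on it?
W = ΔKE = ½m(v₂² − v₁²) = ½(145.5)(28² − 15²) = 40667.25 J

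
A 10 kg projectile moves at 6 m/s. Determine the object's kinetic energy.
KE = ½mv² = ½(10)(6)² = 180.0 J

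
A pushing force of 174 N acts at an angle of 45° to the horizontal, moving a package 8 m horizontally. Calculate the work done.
W = F·d·cosθ = (174)(8)cos(45°) = 984.3 J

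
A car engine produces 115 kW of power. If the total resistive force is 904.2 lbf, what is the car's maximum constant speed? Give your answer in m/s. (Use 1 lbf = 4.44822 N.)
Convert to SI: F = 4022.08 N
P = Fv ⇒ v = P/F = 115000 W/4022.08 N = 28.59 m/s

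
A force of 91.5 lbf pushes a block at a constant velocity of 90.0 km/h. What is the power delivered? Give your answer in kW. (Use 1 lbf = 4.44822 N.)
Convert to SI: F = 407.012 N, v = 25.0 m/s
P = Fv = (407.012)(25.0) = 10175.3 W = 10.18 kW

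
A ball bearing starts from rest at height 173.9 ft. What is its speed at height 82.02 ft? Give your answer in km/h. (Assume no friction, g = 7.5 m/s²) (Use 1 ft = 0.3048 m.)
Convert to SI: h₁−h₂ = 28.005 m
mgh₁ = mgh₂ + ½mv² ⇒ v = √(2g(h₁−h₂)) = √(2·7.5·28.005) = 20.4957 m/s = 73.78 km/h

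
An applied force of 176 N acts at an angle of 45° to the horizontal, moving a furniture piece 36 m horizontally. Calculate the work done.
W = F·d·cosθ = (176)(36)cos(45°) = 4480 J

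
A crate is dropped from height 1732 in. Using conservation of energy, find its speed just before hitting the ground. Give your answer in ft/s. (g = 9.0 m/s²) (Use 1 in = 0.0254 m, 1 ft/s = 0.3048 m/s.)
Convert to SI: h = 43.9928 m
mgh = ½mv² ⇒ v = √(2gh) = √(2·9.0·43.9928) = 28.1402 m/s = 92.32 ft/s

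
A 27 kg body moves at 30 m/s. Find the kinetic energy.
KE = ½mv² = ½(27)(30)² = 12150.0 J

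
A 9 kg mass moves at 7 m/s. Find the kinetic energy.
KE = ½mv² = ½(9)(7)² = 220.5 J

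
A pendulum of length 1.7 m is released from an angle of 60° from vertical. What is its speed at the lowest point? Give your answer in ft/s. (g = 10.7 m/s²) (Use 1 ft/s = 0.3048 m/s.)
h = L(1 − cosθ) = 1.7(1 − cos60°) = 0.85 m
v = √(2gh) = √(2·10.7·0.85) = 4.26497 m/s = 13.99 ft/s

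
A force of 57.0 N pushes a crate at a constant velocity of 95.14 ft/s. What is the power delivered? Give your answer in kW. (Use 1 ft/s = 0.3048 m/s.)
Convert to SI: F = 57.0 N, v = 28.9987 m/s
P = Fv = (57.0)(28.9987) = 1652.92 W = 1.653 kW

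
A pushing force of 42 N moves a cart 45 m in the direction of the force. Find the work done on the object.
W = F·d = (42)(45) = 1890 J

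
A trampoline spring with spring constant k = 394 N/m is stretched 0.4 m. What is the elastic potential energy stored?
PE = ½kx² = ½(394)(0.4)² = 31.52 J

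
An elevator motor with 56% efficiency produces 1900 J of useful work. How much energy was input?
W_in = W_out/η = 1900/0.56 = 3393 J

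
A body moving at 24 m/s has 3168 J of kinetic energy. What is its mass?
m = 2·KE/v² = 2·3168/(24)² = 11.0 kg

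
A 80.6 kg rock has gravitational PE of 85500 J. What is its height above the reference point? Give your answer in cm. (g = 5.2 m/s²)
h = PE/(mg) = 85500.0/(80.6·5.2) = 203.999 m = 20400 cm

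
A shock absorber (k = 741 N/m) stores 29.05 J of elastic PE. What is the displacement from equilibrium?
x = √(2·PE/k) = √(2·29.05/741) = 0.28 m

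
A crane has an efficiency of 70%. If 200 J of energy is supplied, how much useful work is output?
W_out = η·W_in = 0.7·200 = 140.0 J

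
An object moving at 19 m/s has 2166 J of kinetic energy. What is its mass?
m = 2·KE/v² = 2·2166/(19)² = 12.0 kg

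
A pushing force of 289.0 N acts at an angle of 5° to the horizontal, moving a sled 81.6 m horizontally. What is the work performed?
W = F·d·cosθ = (289.0)(81.6)cos(5°) = 23490 J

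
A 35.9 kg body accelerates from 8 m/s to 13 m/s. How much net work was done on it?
W = ΔKE = ½m(v₂² − v₁²) = ½(35.9)(13² − 8²) = 1884.75 J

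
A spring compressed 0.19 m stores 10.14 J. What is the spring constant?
k = 2·PE/x² = 2·10.14/(0.19)² = 561.8 N/m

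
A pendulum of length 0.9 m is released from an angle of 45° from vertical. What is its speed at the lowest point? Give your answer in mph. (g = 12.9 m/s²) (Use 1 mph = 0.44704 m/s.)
h = L(1 − cosθ) = 0.9(1 − cos45°) = 0.263604 m
v = √(2gh) = √(2·12.9·0.263604) = 2.60787 m/s = 5.834 mph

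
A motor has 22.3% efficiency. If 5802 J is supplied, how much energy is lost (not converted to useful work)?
W_lost = W_in(1 − η) = 5802·(1 − 0.223) = 4508 J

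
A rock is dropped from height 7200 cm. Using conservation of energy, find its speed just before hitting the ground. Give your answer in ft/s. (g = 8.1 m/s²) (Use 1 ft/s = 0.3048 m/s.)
Convert to SI: h = 72.0 m
mgh = ½mv² ⇒ v = √(2gh) = √(2·8.1·72.0) = 34.1526 m/s = 112.0 ft/s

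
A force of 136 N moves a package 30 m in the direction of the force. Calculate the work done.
W = F·d = (136)(30) = 4080 J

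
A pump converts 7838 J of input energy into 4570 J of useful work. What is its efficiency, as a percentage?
η = W_out/W_in = 4570/7838 = 58.31%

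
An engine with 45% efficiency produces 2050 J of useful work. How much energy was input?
W_in = W_out/η = 2050/0.45 = 4556 J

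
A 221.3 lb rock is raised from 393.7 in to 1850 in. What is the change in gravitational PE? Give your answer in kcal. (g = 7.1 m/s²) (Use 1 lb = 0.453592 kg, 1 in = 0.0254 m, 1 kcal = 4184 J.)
Convert to SI: m = 100.38 kg, Δh = 36.99 m
ΔPE = mgΔh = (100.38)(7.1)(36.99) = 26362.7 J = 6.301 kcal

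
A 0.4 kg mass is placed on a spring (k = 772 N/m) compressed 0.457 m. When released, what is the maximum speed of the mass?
½kx² = ½mv² ⇒ v = x√(k/m) = (0.457)√(772/0.4) = 20.08 m/s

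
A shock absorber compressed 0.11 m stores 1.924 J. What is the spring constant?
k = 2·PE/x² = 2·1.924/(0.11)² = 318.0 N/m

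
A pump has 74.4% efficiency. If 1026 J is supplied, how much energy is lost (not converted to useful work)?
W_lost = W_in(1 − η) = 1026·(1 − 0.744) = 262.7 J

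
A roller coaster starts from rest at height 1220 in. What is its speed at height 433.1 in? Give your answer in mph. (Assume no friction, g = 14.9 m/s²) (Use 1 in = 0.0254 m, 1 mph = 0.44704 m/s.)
Convert to SI: h₁−h₂ = 19.9873 m
mgh₁ = mgh₂ + ½mv² ⇒ v = √(2g(h₁−h₂)) = √(2·14.9·19.9873) = 24.4053 m/s = 54.59 mph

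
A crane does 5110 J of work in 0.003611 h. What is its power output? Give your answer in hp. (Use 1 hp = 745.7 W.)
Convert to SI: W = 5110.0 J, t = 12.9996 s
P = W/t = 5110.0/12.9996 = 393.089 W = 0.5271 hp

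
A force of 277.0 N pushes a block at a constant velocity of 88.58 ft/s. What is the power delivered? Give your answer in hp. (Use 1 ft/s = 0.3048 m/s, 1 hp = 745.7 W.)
Convert to SI: F = 277.0 N, v = 26.9992 m/s
P = Fv = (277.0)(26.9992) = 7478.77 W = 10.03 hp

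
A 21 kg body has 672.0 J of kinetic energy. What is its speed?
v = √(2·KE/m) = √(2·672.0/21) = 8.0 m/s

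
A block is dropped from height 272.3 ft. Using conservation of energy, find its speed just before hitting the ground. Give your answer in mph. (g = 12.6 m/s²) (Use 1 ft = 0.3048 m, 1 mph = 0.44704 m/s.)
Convert to SI: h = 82.997 m
mgh = ½mv² ⇒ v = √(2gh) = √(2·12.6·82.997) = 45.7332 m/s = 102.3 mph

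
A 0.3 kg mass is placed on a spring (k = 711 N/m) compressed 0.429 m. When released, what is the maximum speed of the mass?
½kx² = ½mv² ⇒ v = x√(k/m) = (0.429)√(711/0.3) = 20.88 m/s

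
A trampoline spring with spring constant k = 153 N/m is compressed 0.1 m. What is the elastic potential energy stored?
PE = ½kx² = ½(153)(0.1)² = 0.765 J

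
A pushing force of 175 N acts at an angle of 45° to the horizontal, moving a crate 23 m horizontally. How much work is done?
W = F·d·cosθ = (175)(23)cos(45°) = 2846 J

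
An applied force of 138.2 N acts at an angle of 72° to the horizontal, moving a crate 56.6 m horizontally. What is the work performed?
W = F·d·cosθ = (138.2)(56.6)cos(72°) = 2417 J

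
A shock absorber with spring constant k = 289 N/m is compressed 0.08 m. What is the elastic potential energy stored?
PE = ½kx² = ½(289)(0.08)² = 0.9248 J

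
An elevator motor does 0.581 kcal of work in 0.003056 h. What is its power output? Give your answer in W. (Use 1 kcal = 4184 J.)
Convert to SI: W = 2430.9 J, t = 11.0016 s
P = W/t = 2430.9/11.0016 = 221.0 W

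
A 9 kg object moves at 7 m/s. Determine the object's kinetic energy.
KE = ½mv² = ½(9)(7)² = 220.5 J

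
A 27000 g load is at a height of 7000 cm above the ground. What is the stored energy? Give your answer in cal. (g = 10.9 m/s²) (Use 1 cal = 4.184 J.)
Convert to SI: m = 27.0 kg, h = 70.0 m
PE = mgh = (27.0)(10.9)(70.0) = 20601.0 J = 4924 cal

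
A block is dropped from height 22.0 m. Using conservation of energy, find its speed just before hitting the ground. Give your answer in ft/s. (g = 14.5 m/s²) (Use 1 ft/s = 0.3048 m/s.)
mgh = ½mv² ⇒ v = √(2gh) = √(2·14.5·22.0) = 25.2587 m/s = 82.87 ft/s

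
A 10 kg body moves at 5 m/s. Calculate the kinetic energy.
KE = ½mv² = ½(10)(5)² = 125.0 J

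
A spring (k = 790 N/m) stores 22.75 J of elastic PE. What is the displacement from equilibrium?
x = √(2·PE/k) = √(2·22.75/790) = 0.24 m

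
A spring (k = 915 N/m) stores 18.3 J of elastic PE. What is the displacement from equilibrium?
x = √(2·PE/k) = √(2·18.3/915) = 0.2 m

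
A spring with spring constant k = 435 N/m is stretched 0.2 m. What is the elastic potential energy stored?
PE = ½kx² = ½(435)(0.2)² = 8.7 J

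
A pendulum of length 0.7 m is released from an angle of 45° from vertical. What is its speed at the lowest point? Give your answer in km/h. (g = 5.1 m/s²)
h = L(1 − cosθ) = 0.7(1 − cos45°) = 0.205025 m
v = √(2gh) = √(2·5.1·0.205025) = 1.44612 m/s = 5.206 km/h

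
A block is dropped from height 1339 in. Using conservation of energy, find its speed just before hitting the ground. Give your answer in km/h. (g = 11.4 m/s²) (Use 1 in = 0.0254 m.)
Convert to SI: h = 34.0106 m
mgh = ½mv² ⇒ v = √(2gh) = √(2·11.4·34.0106) = 27.8468 m/s = 100.2 km/h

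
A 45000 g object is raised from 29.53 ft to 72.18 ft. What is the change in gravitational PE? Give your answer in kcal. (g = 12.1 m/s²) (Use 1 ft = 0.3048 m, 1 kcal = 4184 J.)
Convert to SI: m = 45.0 kg, Δh = 12.9997 m
ΔPE = mgΔh = (45.0)(12.1)(12.9997) = 7078.35 J = 1.692 kcal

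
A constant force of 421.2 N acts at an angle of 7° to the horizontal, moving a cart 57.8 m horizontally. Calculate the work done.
W = F·d·cosθ = (421.2)(57.8)cos(7°) = 24160 J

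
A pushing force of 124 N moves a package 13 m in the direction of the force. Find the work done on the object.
W = F·d = (124)(13) = 1612 J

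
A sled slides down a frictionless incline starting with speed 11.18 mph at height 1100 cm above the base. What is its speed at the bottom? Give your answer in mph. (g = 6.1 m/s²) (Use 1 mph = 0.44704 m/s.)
Convert to SI: v₀ = 4.99791 m/s, h = 11.0 m
½mv₀² + mgh = ½mv² ⇒ v = √(v₀² + 2gh) = √(4.99791² + 2·6.1·11.0) = 12.6166 m/s = 28.22 mph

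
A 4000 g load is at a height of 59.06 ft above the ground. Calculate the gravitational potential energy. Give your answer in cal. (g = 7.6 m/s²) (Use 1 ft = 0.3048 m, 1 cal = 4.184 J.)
Convert to SI: m = 4.0 kg, h = 18.0015 m
PE = mgh = (4.0)(7.6)(18.0015) = 547.245 J = 130.8 cal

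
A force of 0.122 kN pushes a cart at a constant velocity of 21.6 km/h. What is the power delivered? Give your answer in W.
Convert to SI: F = 122.0 N, v = 6.0 m/s
P = Fv = (122.0)(6.0) = 732.0 W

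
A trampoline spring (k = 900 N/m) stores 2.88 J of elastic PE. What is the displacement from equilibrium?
x = √(2·PE/k) = √(2·2.88/900) = 0.08 m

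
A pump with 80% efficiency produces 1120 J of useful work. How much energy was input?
W_in = W_out/η = 1120/0.8 = 1400 J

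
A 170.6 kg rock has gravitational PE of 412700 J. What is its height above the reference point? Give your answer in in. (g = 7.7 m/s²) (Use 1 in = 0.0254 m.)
h = PE/(mg) = 412700/(170.6·7.7) = 314.17 m = 12370 in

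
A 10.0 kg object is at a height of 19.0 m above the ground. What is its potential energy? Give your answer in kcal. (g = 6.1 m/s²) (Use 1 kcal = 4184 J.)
PE = mgh = (10.0)(6.1)(19.0) = 1159.0 J = 0.277 kcal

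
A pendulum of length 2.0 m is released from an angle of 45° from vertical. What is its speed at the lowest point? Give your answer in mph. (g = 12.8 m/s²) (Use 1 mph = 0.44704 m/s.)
h = L(1 − cosθ) = 2.0(1 − cos45°) = 0.585786 m
v = √(2gh) = √(2·12.8·0.585786) = 3.872484 m/s = 8.663 mph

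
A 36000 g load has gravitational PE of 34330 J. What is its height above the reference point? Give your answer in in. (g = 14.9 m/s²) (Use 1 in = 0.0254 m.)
Convert to SI: m = 36.0 kg, PE = 34330.0 J
h = PE/(mg) = 34330.0/(36.0·14.9) = 64.0007 m = 2520 in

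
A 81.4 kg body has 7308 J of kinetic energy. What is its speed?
v = √(2·KE/m) = √(2·7308/81.4) = 13.4 m/s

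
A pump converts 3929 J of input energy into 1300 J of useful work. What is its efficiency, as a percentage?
η = W_out/W_in = 1300/3929 = 33.09%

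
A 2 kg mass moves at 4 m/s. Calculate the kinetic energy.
KE = ½mv² = ½(2)(4)² = 16.0 J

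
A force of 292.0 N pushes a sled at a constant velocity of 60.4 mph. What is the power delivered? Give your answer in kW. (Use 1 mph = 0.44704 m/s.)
Convert to SI: F = 292.0 N, v = 27.0012 m/s
P = Fv = (292.0)(27.0012) = 7884.36 W = 7.884 kW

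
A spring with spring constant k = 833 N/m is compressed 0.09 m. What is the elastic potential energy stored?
PE = ½kx² = ½(833)(0.09)² = 3.374 J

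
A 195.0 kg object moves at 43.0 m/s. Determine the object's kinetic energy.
KE = ½mv² = ½(195.0)(43.0)² = 180300 J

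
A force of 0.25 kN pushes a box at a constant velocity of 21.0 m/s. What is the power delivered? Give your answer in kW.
Convert to SI: F = 250.0 N, v = 21.0 m/s
P = Fv = (250.0)(21.0) = 5250.0 W = 5.25 kW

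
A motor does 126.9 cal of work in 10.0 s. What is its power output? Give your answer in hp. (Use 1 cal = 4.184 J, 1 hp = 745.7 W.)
Convert to SI: W = 530.95 J, t = 10.0 s
P = W/t = 530.95/10.0 = 53.095 W = 0.0712 hp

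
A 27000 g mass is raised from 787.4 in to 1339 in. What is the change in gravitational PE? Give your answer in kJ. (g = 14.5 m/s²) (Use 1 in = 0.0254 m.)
Convert to SI: m = 27.0 kg, Δh = 14.0106 m
ΔPE = mgΔh = (27.0)(14.5)(14.0106) = 5485.17 J = 5.485 kJ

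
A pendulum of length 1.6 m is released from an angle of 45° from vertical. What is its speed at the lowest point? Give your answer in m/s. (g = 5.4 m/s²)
h = L(1 − cosθ) = 1.6(1 − cos45°) = 0.468629 m
v = √(2gh) = √(2·5.4·0.468629) = 2.25 m/s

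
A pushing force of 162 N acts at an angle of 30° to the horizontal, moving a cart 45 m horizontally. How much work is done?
W = F·d·cosθ = (162)(45)cos(30°) = 6313 J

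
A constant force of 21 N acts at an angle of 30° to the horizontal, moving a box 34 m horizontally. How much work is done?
W = F·d·cosθ = (21)(34)cos(30°) = 618.3 J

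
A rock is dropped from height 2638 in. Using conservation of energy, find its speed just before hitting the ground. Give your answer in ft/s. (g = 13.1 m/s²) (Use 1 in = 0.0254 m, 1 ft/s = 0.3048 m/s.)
Convert to SI: h = 67.0052 m
mgh = ½mv² ⇒ v = √(2gh) = √(2·13.1·67.0052) = 41.8991 m/s = 137.5 ft/s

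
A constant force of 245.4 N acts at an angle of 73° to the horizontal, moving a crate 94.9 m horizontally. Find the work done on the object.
W = F·d·cosθ = (245.4)(94.9)cos(73°) = 6809 J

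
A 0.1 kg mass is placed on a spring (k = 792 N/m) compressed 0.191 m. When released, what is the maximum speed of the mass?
½kx² = ½mv² ⇒ v = x√(k/m) = (0.191)√(792/0.1) = 17.0 m/s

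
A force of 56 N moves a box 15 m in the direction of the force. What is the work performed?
W = F·d = (56)(15) = 840.0 J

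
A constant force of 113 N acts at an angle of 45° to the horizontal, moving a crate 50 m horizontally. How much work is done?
W = F·d·cosθ = (113)(50)cos(45°) = 3995 J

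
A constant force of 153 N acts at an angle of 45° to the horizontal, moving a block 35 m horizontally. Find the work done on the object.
W = F·d·cosθ = (153)(35)cos(45°) = 3787 J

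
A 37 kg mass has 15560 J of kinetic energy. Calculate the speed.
v = √(2·KE/m) = √(2·15560/37) = 29.0 m/s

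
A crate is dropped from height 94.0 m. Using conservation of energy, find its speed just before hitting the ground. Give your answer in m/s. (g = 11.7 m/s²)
mgh = ½mv² ⇒ v = √(2gh) = √(2·11.7·94.0) = 46.9 m/s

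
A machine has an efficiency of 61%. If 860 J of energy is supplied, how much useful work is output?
W_out = η·W_in = 0.61·860 = 524.6 J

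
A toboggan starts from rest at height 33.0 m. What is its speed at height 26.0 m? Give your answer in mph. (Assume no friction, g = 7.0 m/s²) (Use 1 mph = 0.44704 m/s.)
mgh₁ = mgh₂ + ½mv² ⇒ v = √(2g(h₁−h₂)) = √(2·7.0·7.0) = 9.89949 m/s = 22.14 mph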